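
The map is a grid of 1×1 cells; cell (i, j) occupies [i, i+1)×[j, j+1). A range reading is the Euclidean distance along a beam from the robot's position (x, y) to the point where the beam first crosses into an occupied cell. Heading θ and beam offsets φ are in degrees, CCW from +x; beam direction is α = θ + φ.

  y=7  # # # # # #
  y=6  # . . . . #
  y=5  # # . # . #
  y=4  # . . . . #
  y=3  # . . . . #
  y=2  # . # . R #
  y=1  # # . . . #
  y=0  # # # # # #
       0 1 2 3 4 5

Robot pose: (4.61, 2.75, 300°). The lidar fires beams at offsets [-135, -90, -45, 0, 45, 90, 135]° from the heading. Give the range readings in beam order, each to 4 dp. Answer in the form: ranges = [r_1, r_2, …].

ranges = [3.7373, 3.0138, 1.8117, 0.7800, 0.4038, 0.4503, 1.5068]

beam 1: φ=-135°, α=165°
  dir = (cos 165°, sin 165°) = (-0.9659, 0.2588); from cell (4,2)
  next x-line at t=0.6315, next y-line at t=0.9659; Δt_x=1.0353, Δt_y=3.8637
    x: enter (3,2) at t=0.6315
    y: enter (3,3) at t=0.9659
    x: enter (2,3) at t=1.6668
    x: enter (1,3) at t=2.7021
    x: enter (0,3) at t=3.7373 ← occupied
  → r_1 = 3.7373
beam 2: φ=-90°, α=210°
  dir = (cos 210°, sin 210°) = (-0.8660, -0.5000); from cell (4,2)
  next x-line at t=0.7044, next y-line at t=1.5000; Δt_x=1.1547, Δt_y=2.0000
    x: enter (3,2) at t=0.7044
    y: enter (3,1) at t=1.5000
    x: enter (2,1) at t=1.8591
    x: enter (1,1) at t=3.0138 ← occupied
  → r_2 = 3.0138
beam 3: φ=-45°, α=255°
  dir = (cos 255°, sin 255°) = (-0.2588, -0.9659); from cell (4,2)
  next x-line at t=2.3569, next y-line at t=0.7765; Δt_x=3.8637, Δt_y=1.0353
    y: enter (4,1) at t=0.7765
    y: enter (4,0) at t=1.8117 ← occupied
  → r_3 = 1.8117
beam 4: φ=0°, α=300°
  dir = (cos 300°, sin 300°) = (0.5000, -0.8660); from cell (4,2)
  next x-line at t=0.7800, next y-line at t=0.8660; Δt_x=2.0000, Δt_y=1.1547
    x: enter (5,2) at t=0.7800 ← occupied
  → r_4 = 0.7800
beam 5: φ=45°, α=345°
  dir = (cos 345°, sin 345°) = (0.9659, -0.2588); from cell (4,2)
  next x-line at t=0.4038, next y-line at t=2.8978; Δt_x=1.0353, Δt_y=3.8637
    x: enter (5,2) at t=0.4038 ← occupied
  → r_5 = 0.4038
beam 6: φ=90°, α=30°
  dir = (cos 30°, sin 30°) = (0.8660, 0.5000); from cell (4,2)
  next x-line at t=0.4503, next y-line at t=0.5000; Δt_x=1.1547, Δt_y=2.0000
    x: enter (5,2) at t=0.4503 ← occupied
  → r_6 = 0.4503
beam 7: φ=135°, α=75°
  dir = (cos 75°, sin 75°) = (0.2588, 0.9659); from cell (4,2)
  next x-line at t=1.5068, next y-line at t=0.2588; Δt_x=3.8637, Δt_y=1.0353
    y: enter (4,3) at t=0.2588
    y: enter (4,4) at t=1.2941
    x: enter (5,4) at t=1.5068 ← occupied
  → r_7 = 1.5068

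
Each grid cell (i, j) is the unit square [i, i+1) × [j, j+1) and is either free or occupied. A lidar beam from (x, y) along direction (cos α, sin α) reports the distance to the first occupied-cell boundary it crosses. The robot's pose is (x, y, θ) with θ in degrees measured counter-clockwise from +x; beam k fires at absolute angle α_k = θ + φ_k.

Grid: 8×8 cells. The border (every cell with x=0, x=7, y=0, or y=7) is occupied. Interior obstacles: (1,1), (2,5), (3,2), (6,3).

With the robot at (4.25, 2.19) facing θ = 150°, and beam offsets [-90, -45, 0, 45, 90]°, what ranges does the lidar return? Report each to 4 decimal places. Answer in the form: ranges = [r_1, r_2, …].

beam 1: φ=-90°, α=60°
  d=(0.5000,0.8660)  start (4,2)  tX=1.5000 tY=0.9353  stride 1/|dx|=2.0000 1/|dy|=1.1547
    cross y-line → (4,3), t=0.9353
    cross x-line → (5,3), t=1.5000
    cross y-line → (5,4), t=2.0900
    cross y-line → (5,5), t=3.2447
    cross x-line → (6,5), t=3.5000
    cross y-line → (6,6), t=4.3994
    cross x-line → (7,6), t=5.5000 (wall)
  → r_1 = 5.5000
beam 2: φ=-45°, α=105°
  d=(-0.2588,0.9659)  start (4,2)  tX=0.9659 tY=0.8386  stride 1/|dx|=3.8637 1/|dy|=1.0353
    cross y-line → (4,3), t=0.8386
    cross x-line → (3,3), t=0.9659
    cross y-line → (3,4), t=1.8738
    cross y-line → (3,5), t=2.9091
    cross y-line → (3,6), t=3.9444
    cross x-line → (2,6), t=4.8296
    cross y-line → (2,7), t=4.9797 (wall)
  → r_2 = 4.9797
beam 3: φ=0°, α=150°
  d=(-0.8660,0.5000)  start (4,2)  tX=0.2887 tY=1.6200  stride 1/|dx|=1.1547 1/|dy|=2.0000
    cross x-line → (3,2), t=0.2887 (wall)
  → r_3 = 0.2887
beam 4: φ=45°, α=195°
  d=(-0.9659,-0.2588)  start (4,2)  tX=0.2588 tY=0.7341  stride 1/|dx|=1.0353 1/|dy|=3.8637
    cross x-line → (3,2), t=0.2588 (wall)
  → r_4 = 0.2588
beam 5: φ=90°, α=240°
  d=(-0.5000,-0.8660)  start (4,2)  tX=0.5000 tY=0.2194  stride 1/|dx|=2.0000 1/|dy|=1.1547
    cross y-line → (4,1), t=0.2194
    cross x-line → (3,1), t=0.5000
    cross y-line → (3,0), t=1.3741 (wall)
  → r_5 = 1.3741

ranges = [5.5000, 4.9797, 0.2887, 0.2588, 1.3741]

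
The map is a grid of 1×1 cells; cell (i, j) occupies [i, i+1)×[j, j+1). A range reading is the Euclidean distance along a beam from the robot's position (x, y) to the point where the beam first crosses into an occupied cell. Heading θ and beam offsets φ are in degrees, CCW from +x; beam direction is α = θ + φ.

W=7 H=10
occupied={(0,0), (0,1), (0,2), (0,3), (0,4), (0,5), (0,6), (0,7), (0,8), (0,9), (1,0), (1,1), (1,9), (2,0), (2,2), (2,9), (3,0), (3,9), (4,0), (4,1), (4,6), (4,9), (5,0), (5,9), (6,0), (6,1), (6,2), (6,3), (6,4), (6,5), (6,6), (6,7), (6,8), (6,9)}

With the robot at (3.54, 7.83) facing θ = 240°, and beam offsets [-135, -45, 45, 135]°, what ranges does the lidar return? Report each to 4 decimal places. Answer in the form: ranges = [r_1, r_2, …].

beam 1: φ=-135°, α=105°
  dir = (cos 105°, sin 105°) = (-0.2588, 0.9659); from cell (3,7)
  next x-line at t=2.0864, next y-line at t=0.1760; Δt_x=3.8637, Δt_y=1.0353
    y: enter (3,8) at t=0.1760
    y: enter (3,9) at t=1.2113 ← occupied
  → r_1 = 1.2113
beam 2: φ=-45°, α=195°
  dir = (cos 195°, sin 195°) = (-0.9659, -0.2588); from cell (3,7)
  next x-line at t=0.5590, next y-line at t=3.2069; Δt_x=1.0353, Δt_y=3.8637
    x: enter (2,7) at t=0.5590
    x: enter (1,7) at t=1.5943
    x: enter (0,7) at t=2.6296 ← occupied
  → r_2 = 2.6296
beam 3: φ=45°, α=285°
  dir = (cos 285°, sin 285°) = (0.2588, -0.9659); from cell (3,7)
  next x-line at t=1.7773, next y-line at t=0.8593; Δt_x=3.8637, Δt_y=1.0353
    y: enter (3,6) at t=0.8593
    x: enter (4,6) at t=1.7773 ← occupied
  → r_3 = 1.7773
beam 4: φ=135°, α=15°
  dir = (cos 15°, sin 15°) = (0.9659, 0.2588); from cell (3,7)
  next x-line at t=0.4762, next y-line at t=0.6568; Δt_x=1.0353, Δt_y=3.8637
    x: enter (4,7) at t=0.4762
    y: enter (4,8) at t=0.6568
    x: enter (5,8) at t=1.5115
    x: enter (6,8) at t=2.5468 ← occupied
  → r_4 = 2.5468

ranges = [1.2113, 2.6296, 1.7773, 2.5468]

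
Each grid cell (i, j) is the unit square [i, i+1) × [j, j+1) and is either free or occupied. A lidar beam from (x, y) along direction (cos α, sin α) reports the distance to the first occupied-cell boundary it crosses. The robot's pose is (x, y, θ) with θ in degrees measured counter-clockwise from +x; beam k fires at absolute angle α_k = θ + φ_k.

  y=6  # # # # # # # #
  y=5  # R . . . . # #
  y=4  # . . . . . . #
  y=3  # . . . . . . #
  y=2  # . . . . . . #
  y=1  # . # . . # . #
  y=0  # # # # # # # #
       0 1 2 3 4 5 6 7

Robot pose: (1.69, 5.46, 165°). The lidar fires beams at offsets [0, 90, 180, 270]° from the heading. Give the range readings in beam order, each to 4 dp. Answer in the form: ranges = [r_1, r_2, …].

ranges = [0.7143, 2.6660, 5.4973, 0.5590]

beam 1: φ=0°, α=165°
  d=(-0.9659,0.2588)  start (1,5)  tX=0.7143 tY=2.0864  stride 1/|dx|=1.0353 1/|dy|=3.8637
    cross x-line → (0,5), t=0.7143 (wall)
  → r_1 = 0.7143
beam 2: φ=90°, α=255°
  d=(-0.2588,-0.9659)  start (1,5)  tX=2.6660 tY=0.4762  stride 1/|dx|=3.8637 1/|dy|=1.0353
    cross y-line → (1,4), t=0.4762
    cross y-line → (1,3), t=1.5115
    cross y-line → (1,2), t=2.5468
    cross x-line → (0,2), t=2.6660 (wall)
  → r_2 = 2.6660
beam 3: φ=180°, α=345°
  d=(0.9659,-0.2588)  start (1,5)  tX=0.3209 tY=1.7773  stride 1/|dx|=1.0353 1/|dy|=3.8637
    cross x-line → (2,5), t=0.3209
    cross x-line → (3,5), t=1.3562
    cross y-line → (3,4), t=1.7773
    cross x-line → (4,4), t=2.3915
    cross x-line → (5,4), t=3.4268
    cross x-line → (6,4), t=4.4620
    cross x-line → (7,4), t=5.4973 (wall)
  → r_3 = 5.4973
beam 4: φ=270°, α=75°
  d=(0.2588,0.9659)  start (1,5)  tX=1.1977 tY=0.5590  stride 1/|dx|=3.8637 1/|dy|=1.0353
    cross y-line → (1,6), t=0.5590 (wall)
  → r_4 = 0.5590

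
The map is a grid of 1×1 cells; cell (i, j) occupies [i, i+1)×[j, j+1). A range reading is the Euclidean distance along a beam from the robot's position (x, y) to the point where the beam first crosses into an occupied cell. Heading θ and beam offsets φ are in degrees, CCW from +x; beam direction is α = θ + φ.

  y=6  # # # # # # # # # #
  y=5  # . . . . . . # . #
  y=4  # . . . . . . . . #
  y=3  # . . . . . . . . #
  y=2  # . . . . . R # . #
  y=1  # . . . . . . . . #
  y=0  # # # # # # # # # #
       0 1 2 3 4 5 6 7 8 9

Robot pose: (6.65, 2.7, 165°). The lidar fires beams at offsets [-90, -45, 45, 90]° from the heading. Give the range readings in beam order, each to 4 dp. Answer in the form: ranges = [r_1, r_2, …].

ranges = [2.3811, 3.8105, 3.4000, 1.7600]

beam 1: φ=-90°, α=75°
  d=(0.2588,0.9659)  start (6,2)  tX=1.3523 tY=0.3106  stride 1/|dx|=3.8637 1/|dy|=1.0353
    cross y-line → (6,3), t=0.3106
    cross y-line → (6,4), t=1.3459
    cross x-line → (7,4), t=1.3523
    cross y-line → (7,5), t=2.3811 (wall)
  → r_1 = 2.3811
beam 2: φ=-45°, α=120°
  d=(-0.5000,0.8660)  start (6,2)  tX=1.3000 tY=0.3464  stride 1/|dx|=2.0000 1/|dy|=1.1547
    cross y-line → (6,3), t=0.3464
    cross x-line → (5,3), t=1.3000
    cross y-line → (5,4), t=1.5011
    cross y-line → (5,5), t=2.6558
    cross x-line → (4,5), t=3.3000
    cross y-line → (4,6), t=3.8105 (wall)
  → r_2 = 3.8105
beam 3: φ=45°, α=210°
  d=(-0.8660,-0.5000)  start (6,2)  tX=0.7506 tY=1.4000  stride 1/|dx|=1.1547 1/|dy|=2.0000
    cross x-line → (5,2), t=0.7506
    cross y-line → (5,1), t=1.4000
    cross x-line → (4,1), t=1.9053
    cross x-line → (3,1), t=3.0600
    cross y-line → (3,0), t=3.4000 (wall)
  → r_3 = 3.4000
beam 4: φ=90°, α=255°
  d=(-0.2588,-0.9659)  start (6,2)  tX=2.5114 tY=0.7247  stride 1/|dx|=3.8637 1/|dy|=1.0353
    cross y-line → (6,1), t=0.7247
    cross y-line → (6,0), t=1.7600 (wall)
  → r_4 = 1.7600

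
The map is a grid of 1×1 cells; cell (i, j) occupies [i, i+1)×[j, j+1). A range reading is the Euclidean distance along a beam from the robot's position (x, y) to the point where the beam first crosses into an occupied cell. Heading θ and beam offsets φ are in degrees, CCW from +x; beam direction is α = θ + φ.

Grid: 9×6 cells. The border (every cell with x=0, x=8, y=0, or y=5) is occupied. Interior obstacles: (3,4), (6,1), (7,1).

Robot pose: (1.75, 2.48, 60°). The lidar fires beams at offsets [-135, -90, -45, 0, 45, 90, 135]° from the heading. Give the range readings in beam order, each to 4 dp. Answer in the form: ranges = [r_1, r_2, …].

ranges = [1.5322, 2.9600, 6.4705, 2.5000, 2.6089, 0.8660, 0.7765]

beam 1: φ=-135°, α=285°
  direction (0.2588, -0.9659); cell (1,2); t to first gridline: x 0.9659, y 0.4969 (then +3.8637 / +1.0353)
    (1,1) via y @ 0.4969
    (2,1) via x @ 0.9659
    (2,0) via y @ 1.5322  # hit
  → r_1 = 1.5322
beam 2: φ=-90°, α=330°
  direction (0.8660, -0.5000); cell (1,2); t to first gridline: x 0.2887, y 0.9600 (then +1.1547 / +2.0000)
    (2,2) via x @ 0.2887
    (2,1) via y @ 0.9600
    (3,1) via x @ 1.4434
    (4,1) via x @ 2.5981
    (4,0) via y @ 2.9600  # hit
  → r_2 = 2.9600
beam 3: φ=-45°, α=15°
  direction (0.9659, 0.2588); cell (1,2); t to first gridline: x 0.2588, y 2.0091 (then +1.0353 / +3.8637)
    (2,2) via x @ 0.2588
    (3,2) via x @ 1.2941
    (3,3) via y @ 2.0091
    (4,3) via x @ 2.3294
    (5,3) via x @ 3.3646
    (6,3) via x @ 4.3999
    (7,3) via x @ 5.4352
    (7,4) via y @ 5.8728
    (8,4) via x @ 6.4705  # hit
  → r_3 = 6.4705
beam 4: φ=0°, α=60°
  direction (0.5000, 0.8660); cell (1,2); t to first gridline: x 0.5000, y 0.6004 (then +2.0000 / +1.1547)
    (2,2) via x @ 0.5000
    (2,3) via y @ 0.6004
    (2,4) via y @ 1.7551
    (3,4) via x @ 2.5000  # hit
  → r_4 = 2.5000
beam 5: φ=45°, α=105°
  direction (-0.2588, 0.9659); cell (1,2); t to first gridline: x 2.8978, y 0.5383 (then +3.8637 / +1.0353)
    (1,3) via y @ 0.5383
    (1,4) via y @ 1.5736
    (1,5) via y @ 2.6089  # hit
  → r_5 = 2.6089
beam 6: φ=90°, α=150°
  direction (-0.8660, 0.5000); cell (1,2); t to first gridline: x 0.8660, y 1.0400 (then +1.1547 / +2.0000)
    (0,2) via x @ 0.8660  # hit
  → r_6 = 0.8660
beam 7: φ=135°, α=195°
  direction (-0.9659, -0.2588); cell (1,2); t to first gridline: x 0.7765, y 1.8546 (then +1.0353 / +3.8637)
    (0,2) via x @ 0.7765  # hit
  → r_7 = 0.7765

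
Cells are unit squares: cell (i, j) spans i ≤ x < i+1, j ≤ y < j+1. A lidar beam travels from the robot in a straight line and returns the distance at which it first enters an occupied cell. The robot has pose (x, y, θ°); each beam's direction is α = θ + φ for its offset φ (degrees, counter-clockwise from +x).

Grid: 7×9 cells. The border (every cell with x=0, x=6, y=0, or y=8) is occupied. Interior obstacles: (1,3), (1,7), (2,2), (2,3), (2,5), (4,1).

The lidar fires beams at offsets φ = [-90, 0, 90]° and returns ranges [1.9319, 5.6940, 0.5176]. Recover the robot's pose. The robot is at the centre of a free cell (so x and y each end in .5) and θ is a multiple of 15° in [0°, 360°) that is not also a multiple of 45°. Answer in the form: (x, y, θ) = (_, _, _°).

Candidates: 29 free-cell centres × 16 headings = 464 poses. Raycast each; keep the one whose scan matches to 4 dp.
  (5.5, 6.5, 60°): beam 1 = 0.5774 ≠ 1.9319 ✗
  (4.5, 7.5, 120°): beam 1 = 1.0000 ≠ 1.9319 ✗
  (1.5, 4.5, 240°): beam 1 = 0.5774 ≠ 1.9319 ✗
  (2.5, 6.5, 60°): beam 1 = 4.0415 ≠ 1.9319 ✗
  …
  (5.5, 7.5, 255°): r_1=1.9319, r_2=5.6940, r_3=0.5176 — all match ✓
Only this pose fits every beam.

(x, y, θ) = (5.5, 7.5, 255°)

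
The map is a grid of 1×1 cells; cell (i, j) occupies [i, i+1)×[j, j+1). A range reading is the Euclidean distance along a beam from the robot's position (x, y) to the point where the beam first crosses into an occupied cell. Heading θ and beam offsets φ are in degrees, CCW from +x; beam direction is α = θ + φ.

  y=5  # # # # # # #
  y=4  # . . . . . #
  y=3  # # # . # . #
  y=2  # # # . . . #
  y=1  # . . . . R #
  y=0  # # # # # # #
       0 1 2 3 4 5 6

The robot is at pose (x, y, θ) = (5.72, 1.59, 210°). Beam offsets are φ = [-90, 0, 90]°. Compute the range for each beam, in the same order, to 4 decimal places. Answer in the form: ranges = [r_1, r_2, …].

ranges = [1.6281, 1.1800, 0.5600]

beam 1: φ=-90°, α=120°
  dir = (cos 120°, sin 120°) = (-0.5000, 0.8660); from cell (5,1)
  next x-line at t=1.4400, next y-line at t=0.4734; Δt_x=2.0000, Δt_y=1.1547
    y: enter (5,2) at t=0.4734
    x: enter (4,2) at t=1.4400
    y: enter (4,3) at t=1.6281 ← occupied
  → r_1 = 1.6281
beam 2: φ=0°, α=210°
  dir = (cos 210°, sin 210°) = (-0.8660, -0.5000); from cell (5,1)
  next x-line at t=0.8314, next y-line at t=1.1800; Δt_x=1.1547, Δt_y=2.0000
    x: enter (4,1) at t=0.8314
    y: enter (4,0) at t=1.1800 ← occupied
  → r_2 = 1.1800
beam 3: φ=90°, α=300°
  dir = (cos 300°, sin 300°) = (0.5000, -0.8660); from cell (5,1)
  next x-line at t=0.5600, next y-line at t=0.6813; Δt_x=2.0000, Δt_y=1.1547
    x: enter (6,1) at t=0.5600 ← occupied
  → r_3 = 0.5600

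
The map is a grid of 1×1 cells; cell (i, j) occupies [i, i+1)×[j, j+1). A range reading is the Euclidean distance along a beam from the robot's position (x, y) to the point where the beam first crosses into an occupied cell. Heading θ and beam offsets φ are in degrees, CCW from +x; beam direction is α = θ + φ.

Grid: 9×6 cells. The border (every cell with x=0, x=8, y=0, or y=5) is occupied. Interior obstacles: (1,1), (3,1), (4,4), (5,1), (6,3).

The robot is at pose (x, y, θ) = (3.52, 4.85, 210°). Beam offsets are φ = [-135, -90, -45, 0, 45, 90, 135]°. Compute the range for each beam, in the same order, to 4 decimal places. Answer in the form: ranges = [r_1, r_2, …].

ranges = [0.1553, 0.1732, 0.5796, 2.9098, 3.9858, 0.9600, 0.4969]

beam 1: φ=-135°, α=75°
  dir = (cos 75°, sin 75°) = (0.2588, 0.9659); from cell (3,4)
  next x-line at t=1.8546, next y-line at t=0.1553; Δt_x=3.8637, Δt_y=1.0353
    y: enter (3,5) at t=0.1553 ← occupied
  → r_1 = 0.1553
beam 2: φ=-90°, α=120°
  dir = (cos 120°, sin 120°) = (-0.5000, 0.8660); from cell (3,4)
  next x-line at t=1.0400, next y-line at t=0.1732; Δt_x=2.0000, Δt_y=1.1547
    y: enter (3,5) at t=0.1732 ← occupied
  → r_2 = 0.1732
beam 3: φ=-45°, α=165°
  dir = (cos 165°, sin 165°) = (-0.9659, 0.2588); from cell (3,4)
  next x-line at t=0.5383, next y-line at t=0.5796; Δt_x=1.0353, Δt_y=3.8637
    x: enter (2,4) at t=0.5383
    y: enter (2,5) at t=0.5796 ← occupied
  → r_3 = 0.5796
beam 4: φ=0°, α=210°
  dir = (cos 210°, sin 210°) = (-0.8660, -0.5000); from cell (3,4)
  next x-line at t=0.6004, next y-line at t=1.7000; Δt_x=1.1547, Δt_y=2.0000
    x: enter (2,4) at t=0.6004
    y: enter (2,3) at t=1.7000
    x: enter (1,3) at t=1.7551
    x: enter (0,3) at t=2.9098 ← occupied
  → r_4 = 2.9098
beam 5: φ=45°, α=255°
  dir = (cos 255°, sin 255°) = (-0.2588, -0.9659); from cell (3,4)
  next x-line at t=2.0091, next y-line at t=0.8800; Δt_x=3.8637, Δt_y=1.0353
    y: enter (3,3) at t=0.8800
    y: enter (3,2) at t=1.9153
    x: enter (2,2) at t=2.0091
    y: enter (2,1) at t=2.9505
    y: enter (2,0) at t=3.9858 ← occupied
  → r_5 = 3.9858
beam 6: φ=90°, α=300°
  dir = (cos 300°, sin 300°) = (0.5000, -0.8660); from cell (3,4)
  next x-line at t=0.9600, next y-line at t=0.9815; Δt_x=2.0000, Δt_y=1.1547
    x: enter (4,4) at t=0.9600 ← occupied
  → r_6 = 0.9600
beam 7: φ=135°, α=345°
  dir = (cos 345°, sin 345°) = (0.9659, -0.2588); from cell (3,4)
  next x-line at t=0.4969, next y-line at t=3.2841; Δt_x=1.0353, Δt_y=3.8637
    x: enter (4,4) at t=0.4969 ← occupied
  → r_7 = 0.4969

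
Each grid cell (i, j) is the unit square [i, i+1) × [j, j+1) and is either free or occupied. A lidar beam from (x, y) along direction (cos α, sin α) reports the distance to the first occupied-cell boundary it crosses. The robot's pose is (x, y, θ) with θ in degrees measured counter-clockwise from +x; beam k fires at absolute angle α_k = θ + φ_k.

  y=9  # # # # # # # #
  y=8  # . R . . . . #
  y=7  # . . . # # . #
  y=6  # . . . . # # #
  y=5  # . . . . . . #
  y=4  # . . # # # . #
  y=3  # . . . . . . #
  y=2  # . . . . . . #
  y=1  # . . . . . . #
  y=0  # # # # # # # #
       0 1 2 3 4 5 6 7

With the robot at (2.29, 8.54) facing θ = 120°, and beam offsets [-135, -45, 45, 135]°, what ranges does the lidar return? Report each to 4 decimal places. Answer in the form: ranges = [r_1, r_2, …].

ranges = [2.0864, 0.4762, 1.3355, 4.9842]

beam 1: φ=-135°, α=345°
  dir = (cos 345°, sin 345°) = (0.9659, -0.2588); from cell (2,8)
  next x-line at t=0.7350, next y-line at t=2.0864; Δt_x=1.0353, Δt_y=3.8637
    x: enter (3,8) at t=0.7350
    x: enter (4,8) at t=1.7703
    y: enter (4,7) at t=2.0864 ← occupied
  → r_1 = 2.0864
beam 2: φ=-45°, α=75°
  dir = (cos 75°, sin 75°) = (0.2588, 0.9659); from cell (2,8)
  next x-line at t=2.7432, next y-line at t=0.4762; Δt_x=3.8637, Δt_y=1.0353
    y: enter (2,9) at t=0.4762 ← occupied
  → r_2 = 0.4762
beam 3: φ=45°, α=165°
  dir = (cos 165°, sin 165°) = (-0.9659, 0.2588); from cell (2,8)
  next x-line at t=0.3002, next y-line at t=1.7773; Δt_x=1.0353, Δt_y=3.8637
    x: enter (1,8) at t=0.3002
    x: enter (0,8) at t=1.3355 ← occupied
  → r_3 = 1.3355
beam 4: φ=135°, α=255°
  dir = (cos 255°, sin 255°) = (-0.2588, -0.9659); from cell (2,8)
  next x-line at t=1.1205, next y-line at t=0.5590; Δt_x=3.8637, Δt_y=1.0353
    y: enter (2,7) at t=0.5590
    x: enter (1,7) at t=1.1205
    y: enter (1,6) at t=1.5943
    y: enter (1,5) at t=2.6296
    y: enter (1,4) at t=3.6649
    y: enter (1,3) at t=4.7002
    x: enter (0,3) at t=4.9842 ← occupied
  → r_4 = 4.9842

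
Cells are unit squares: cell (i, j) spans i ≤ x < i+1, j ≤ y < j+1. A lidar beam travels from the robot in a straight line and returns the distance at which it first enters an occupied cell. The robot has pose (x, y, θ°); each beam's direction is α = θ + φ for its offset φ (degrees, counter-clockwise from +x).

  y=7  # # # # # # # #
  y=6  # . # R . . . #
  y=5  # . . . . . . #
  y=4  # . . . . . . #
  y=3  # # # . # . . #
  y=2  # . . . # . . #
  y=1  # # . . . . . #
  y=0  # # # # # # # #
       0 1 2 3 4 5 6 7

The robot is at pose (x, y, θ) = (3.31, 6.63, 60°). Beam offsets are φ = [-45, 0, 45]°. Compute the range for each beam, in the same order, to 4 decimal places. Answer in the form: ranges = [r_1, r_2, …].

ranges = [1.4296, 0.4272, 0.3831]

beam 1: φ=-45°, α=15°
  direction (0.9659, 0.2588); cell (3,6); t to first gridline: x 0.7143, y 1.4296 (then +1.0353 / +3.8637)
    (4,6) via x @ 0.7143
    (4,7) via y @ 1.4296  # hit
  → r_1 = 1.4296
beam 2: φ=0°, α=60°
  direction (0.5000, 0.8660); cell (3,6); t to first gridline: x 1.3800, y 0.4272 (then +2.0000 / +1.1547)
    (3,7) via y @ 0.4272  # hit
  → r_2 = 0.4272
beam 3: φ=45°, α=105°
  direction (-0.2588, 0.9659); cell (3,6); t to first gridline: x 1.1977, y 0.3831 (then +3.8637 / +1.0353)
    (3,7) via y @ 0.3831  # hit
  → r_3 = 0.3831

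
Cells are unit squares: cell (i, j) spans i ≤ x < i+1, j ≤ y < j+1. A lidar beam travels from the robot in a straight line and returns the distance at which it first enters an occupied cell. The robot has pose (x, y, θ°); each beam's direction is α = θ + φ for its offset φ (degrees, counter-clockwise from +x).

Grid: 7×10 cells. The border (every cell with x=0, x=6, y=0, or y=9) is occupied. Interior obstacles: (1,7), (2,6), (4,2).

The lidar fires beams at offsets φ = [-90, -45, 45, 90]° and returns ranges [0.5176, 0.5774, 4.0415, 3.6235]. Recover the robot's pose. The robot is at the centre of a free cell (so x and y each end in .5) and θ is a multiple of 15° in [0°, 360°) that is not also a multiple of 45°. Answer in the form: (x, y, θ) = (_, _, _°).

Candidates: 37 free-cell centres × 16 headings = 592 poses. Raycast each; keep the one whose scan matches to 4 dp.
  (5.5, 4.5, 105°): beam 2 = 1.0000 ≠ 0.5774 ✗
  (5.5, 7.5, 15°): beam 1 = 1.9319 ≠ 0.5176 ✗
  (2.5, 1.5, 165°): beam 1 = 7.7646 ≠ 0.5176 ✗
  (3.5, 1.5, 195°): beam 1 = 4.6587 ≠ 0.5176 ✗
  …
  (2.5, 7.5, 285°): r_1=0.5176, r_2=0.5774, r_3=4.0415, r_4=3.6235 — all match ✓
Only this pose fits every beam.

(x, y, θ) = (2.5, 7.5, 285°)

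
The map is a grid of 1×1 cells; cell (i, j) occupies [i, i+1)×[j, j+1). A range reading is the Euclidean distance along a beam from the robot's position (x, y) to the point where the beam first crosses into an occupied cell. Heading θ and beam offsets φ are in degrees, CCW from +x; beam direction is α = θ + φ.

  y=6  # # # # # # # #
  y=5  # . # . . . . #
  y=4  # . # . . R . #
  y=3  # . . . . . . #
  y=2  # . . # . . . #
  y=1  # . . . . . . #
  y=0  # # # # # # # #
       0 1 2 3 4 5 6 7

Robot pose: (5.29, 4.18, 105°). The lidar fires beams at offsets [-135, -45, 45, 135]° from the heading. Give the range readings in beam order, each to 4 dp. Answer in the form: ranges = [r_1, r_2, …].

ranges = [1.9745, 2.1016, 2.6443, 3.6719]

beam 1: φ=-135°, α=330°
  dir = (cos 330°, sin 330°) = (0.8660, -0.5000); from cell (5,4)
  next x-line at t=0.8198, next y-line at t=0.3600; Δt_x=1.1547, Δt_y=2.0000
    y: enter (5,3) at t=0.3600
    x: enter (6,3) at t=0.8198
    x: enter (7,3) at t=1.9745 ← occupied
  → r_1 = 1.9745
beam 2: φ=-45°, α=60°
  dir = (cos 60°, sin 60°) = (0.5000, 0.8660); from cell (5,4)
  next x-line at t=1.4200, next y-line at t=0.9469; Δt_x=2.0000, Δt_y=1.1547
    y: enter (5,5) at t=0.9469
    x: enter (6,5) at t=1.4200
    y: enter (6,6) at t=2.1016 ← occupied
  → r_2 = 2.1016
beam 3: φ=45°, α=150°
  dir = (cos 150°, sin 150°) = (-0.8660, 0.5000); from cell (5,4)
  next x-line at t=0.3349, next y-line at t=1.6400; Δt_x=1.1547, Δt_y=2.0000
    x: enter (4,4) at t=0.3349
    x: enter (3,4) at t=1.4896
    y: enter (3,5) at t=1.6400
    x: enter (2,5) at t=2.6443 ← occupied
  → r_3 = 2.6443
beam 4: φ=135°, α=240°
  dir = (cos 240°, sin 240°) = (-0.5000, -0.8660); from cell (5,4)
  next x-line at t=0.5800, next y-line at t=0.2078; Δt_x=2.0000, Δt_y=1.1547
    y: enter (5,3) at t=0.2078
    x: enter (4,3) at t=0.5800
    y: enter (4,2) at t=1.3625
    y: enter (4,1) at t=2.5172
    x: enter (3,1) at t=2.5800
    y: enter (3,0) at t=3.6719 ← occupied
  → r_4 = 3.6719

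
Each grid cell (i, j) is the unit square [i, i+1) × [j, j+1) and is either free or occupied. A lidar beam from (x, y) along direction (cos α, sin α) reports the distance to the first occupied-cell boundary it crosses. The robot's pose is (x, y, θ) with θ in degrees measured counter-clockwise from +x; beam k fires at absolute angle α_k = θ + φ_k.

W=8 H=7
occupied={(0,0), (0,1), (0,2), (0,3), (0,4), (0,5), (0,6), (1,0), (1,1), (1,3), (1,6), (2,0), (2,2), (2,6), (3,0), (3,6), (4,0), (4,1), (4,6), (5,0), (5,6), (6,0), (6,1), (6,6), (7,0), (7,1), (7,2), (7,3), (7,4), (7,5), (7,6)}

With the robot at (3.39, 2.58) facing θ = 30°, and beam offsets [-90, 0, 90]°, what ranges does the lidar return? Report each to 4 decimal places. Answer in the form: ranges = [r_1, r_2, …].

ranges = [1.2200, 4.1685, 3.9491]

beam 1: φ=-90°, α=300°
  d=(0.5000,-0.8660)  start (3,2)  tX=1.2200 tY=0.6697  stride 1/|dx|=2.0000 1/|dy|=1.1547
    cross y-line → (3,1), t=0.6697
    cross x-line → (4,1), t=1.2200 (wall)
  → r_1 = 1.2200
beam 2: φ=0°, α=30°
  d=(0.8660,0.5000)  start (3,2)  tX=0.7044 tY=0.8400  stride 1/|dx|=1.1547 1/|dy|=2.0000
    cross x-line → (4,2), t=0.7044
    cross y-line → (4,3), t=0.8400
    cross x-line → (5,3), t=1.8591
    cross y-line → (5,4), t=2.8400
    cross x-line → (6,4), t=3.0138
    cross x-line → (7,4), t=4.1685 (wall)
  → r_2 = 4.1685
beam 3: φ=90°, α=120°
  d=(-0.5000,0.8660)  start (3,2)  tX=0.7800 tY=0.4850  stride 1/|dx|=2.0000 1/|dy|=1.1547
    cross y-line → (3,3), t=0.4850
    cross x-line → (2,3), t=0.7800
    cross y-line → (2,4), t=1.6397
    cross x-line → (1,4), t=2.7800
    cross y-line → (1,5), t=2.7944
    cross y-line → (1,6), t=3.9491 (wall)
  → r_3 = 3.9491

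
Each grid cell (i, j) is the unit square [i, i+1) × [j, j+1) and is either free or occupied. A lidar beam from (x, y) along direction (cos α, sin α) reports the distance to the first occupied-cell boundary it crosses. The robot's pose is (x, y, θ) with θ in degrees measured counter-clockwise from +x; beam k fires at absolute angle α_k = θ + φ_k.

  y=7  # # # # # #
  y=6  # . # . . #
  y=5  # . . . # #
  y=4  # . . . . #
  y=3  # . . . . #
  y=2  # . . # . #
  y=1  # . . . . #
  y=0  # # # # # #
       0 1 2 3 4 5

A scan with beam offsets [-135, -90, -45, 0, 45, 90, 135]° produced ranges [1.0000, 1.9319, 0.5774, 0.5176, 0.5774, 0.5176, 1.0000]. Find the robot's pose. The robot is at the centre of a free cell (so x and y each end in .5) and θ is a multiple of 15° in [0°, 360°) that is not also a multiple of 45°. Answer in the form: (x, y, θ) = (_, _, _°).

Enumerate (i+0.5, j+0.5, θ) over the 21 free cells and 16 admissible headings. For each, cast all 7 beams and compare to the given ranges.
  (2.5, 2.5, 15°): beam 1 = 1.7321 ≠ 1.0000 ✗
  (2.5, 4.5, 210°): beam 1 = 1.5529 ≠ 1.0000 ✗
  (3.5, 1.5, 240°): beam 1 = 0.5176 ≠ 1.0000 ✗
  (4.5, 3.5, 15°): beam 5 = 1.0000 ≠ 0.5774 ✗
  (4.5, 2.5, 345°): beam 1 = 0.5774 ≠ 1.0000 ✗
  …
  (4.5, 1.5, 285°): r_1=1.0000, r_2=1.9319, r_3=0.5774, r_4=0.5176, r_5=0.5774, r_6=0.5176, r_7=1.0000 — all match ✓
Only this pose fits every beam.

(x, y, θ) = (4.5, 1.5, 285°)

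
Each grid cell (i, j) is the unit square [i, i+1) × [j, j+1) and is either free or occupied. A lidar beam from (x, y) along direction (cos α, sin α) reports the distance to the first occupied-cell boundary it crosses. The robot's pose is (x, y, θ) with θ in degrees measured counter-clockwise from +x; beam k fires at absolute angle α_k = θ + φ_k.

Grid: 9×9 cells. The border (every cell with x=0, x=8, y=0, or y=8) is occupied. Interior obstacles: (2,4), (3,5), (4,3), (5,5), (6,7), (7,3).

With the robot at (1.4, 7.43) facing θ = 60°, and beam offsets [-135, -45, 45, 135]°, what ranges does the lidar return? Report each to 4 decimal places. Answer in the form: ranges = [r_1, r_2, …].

ranges = [2.5157, 2.2023, 0.5901, 0.4141]

beam 1: φ=-135°, α=285°
  direction (0.2588, -0.9659); cell (1,7); t to first gridline: x 2.3182, y 0.4452 (then +3.8637 / +1.0353)
    (1,6) via y @ 0.4452
    (1,5) via y @ 1.4804
    (2,5) via x @ 2.3182
    (2,4) via y @ 2.5157  # hit
  → r_1 = 2.5157
beam 2: φ=-45°, α=15°
  direction (0.9659, 0.2588); cell (1,7); t to first gridline: x 0.6212, y 2.2023 (then +1.0353 / +3.8637)
    (2,7) via x @ 0.6212
    (3,7) via x @ 1.6564
    (3,8) via y @ 2.2023  # hit
  → r_2 = 2.2023
beam 3: φ=45°, α=105°
  direction (-0.2588, 0.9659); cell (1,7); t to first gridline: x 1.5455, y 0.5901 (then +3.8637 / +1.0353)
    (1,8) via y @ 0.5901  # hit
  → r_3 = 0.5901
beam 4: φ=135°, α=195°
  direction (-0.9659, -0.2588); cell (1,7); t to first gridline: x 0.4141, y 1.6614 (then +1.0353 / +3.8637)
    (0,7) via x @ 0.4141  # hit
  → r_4 = 0.4141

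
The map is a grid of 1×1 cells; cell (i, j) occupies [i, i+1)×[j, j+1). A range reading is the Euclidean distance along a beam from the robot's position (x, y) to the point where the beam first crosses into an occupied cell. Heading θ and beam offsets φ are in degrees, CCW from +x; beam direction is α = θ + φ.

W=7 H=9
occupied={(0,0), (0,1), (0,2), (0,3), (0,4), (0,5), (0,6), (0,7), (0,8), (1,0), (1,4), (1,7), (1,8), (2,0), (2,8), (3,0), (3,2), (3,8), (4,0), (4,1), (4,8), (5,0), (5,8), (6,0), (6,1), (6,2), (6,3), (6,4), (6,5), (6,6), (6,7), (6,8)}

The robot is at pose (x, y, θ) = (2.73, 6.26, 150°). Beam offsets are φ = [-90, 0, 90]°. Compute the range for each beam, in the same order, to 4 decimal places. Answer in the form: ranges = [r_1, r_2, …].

beam 1: φ=-90°, α=60°
  d=(0.5000,0.8660)  start (2,6)  tX=0.5400 tY=0.8545  stride 1/|dx|=2.0000 1/|dy|=1.1547
    cross x-line → (3,6), t=0.5400
    cross y-line → (3,7), t=0.8545
    cross y-line → (3,8), t=2.0092 (wall)
  → r_1 = 2.0092
beam 2: φ=0°, α=150°
  d=(-0.8660,0.5000)  start (2,6)  tX=0.8429 tY=1.4800  stride 1/|dx|=1.1547 1/|dy|=2.0000
    cross x-line → (1,6), t=0.8429
    cross y-line → (1,7), t=1.4800 (wall)
  → r_2 = 1.4800
beam 3: φ=90°, α=240°
  d=(-0.5000,-0.8660)  start (2,6)  tX=1.4600 tY=0.3002  stride 1/|dx|=2.0000 1/|dy|=1.1547
    cross y-line → (2,5), t=0.3002
    cross y-line → (2,4), t=1.4549
    cross x-line → (1,4), t=1.4600 (wall)
  → r_3 = 1.4600

ranges = [2.0092, 1.4800, 1.4600]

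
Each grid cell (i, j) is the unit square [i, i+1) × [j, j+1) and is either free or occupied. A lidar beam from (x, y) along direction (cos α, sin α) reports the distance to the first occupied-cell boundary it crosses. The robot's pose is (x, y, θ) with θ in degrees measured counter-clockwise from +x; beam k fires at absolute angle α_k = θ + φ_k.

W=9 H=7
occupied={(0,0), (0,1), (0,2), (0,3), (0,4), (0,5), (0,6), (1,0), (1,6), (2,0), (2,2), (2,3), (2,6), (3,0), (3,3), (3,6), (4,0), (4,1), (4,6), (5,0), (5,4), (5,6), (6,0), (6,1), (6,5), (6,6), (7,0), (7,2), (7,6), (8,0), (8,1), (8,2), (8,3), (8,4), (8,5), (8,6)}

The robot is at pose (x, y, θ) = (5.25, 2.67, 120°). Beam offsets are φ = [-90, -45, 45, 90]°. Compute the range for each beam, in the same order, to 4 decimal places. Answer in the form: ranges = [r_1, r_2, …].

beam 1: φ=-90°, α=30°
  d=(0.8660,0.5000)  start (5,2)  tX=0.8660 tY=0.6600  stride 1/|dx|=1.1547 1/|dy|=2.0000
    cross y-line → (5,3), t=0.6600
    cross x-line → (6,3), t=0.8660
    cross x-line → (7,3), t=2.0207
    cross y-line → (7,4), t=2.6600
    cross x-line → (8,4), t=3.1754 (wall)
  → r_1 = 3.1754
beam 2: φ=-45°, α=75°
  d=(0.2588,0.9659)  start (5,2)  tX=2.8978 tY=0.3416  stride 1/|dx|=3.8637 1/|dy|=1.0353
    cross y-line → (5,3), t=0.3416
    cross y-line → (5,4), t=1.3769 (wall)
  → r_2 = 1.3769
beam 3: φ=45°, α=165°
  d=(-0.9659,0.2588)  start (5,2)  tX=0.2588 tY=1.2750  stride 1/|dx|=1.0353 1/|dy|=3.8637
    cross x-line → (4,2), t=0.2588
    cross y-line → (4,3), t=1.2750
    cross x-line → (3,3), t=1.2941 (wall)
  → r_3 = 1.2941
beam 4: φ=90°, α=210°
  d=(-0.8660,-0.5000)  start (5,2)  tX=0.2887 tY=1.3400  stride 1/|dx|=1.1547 1/|dy|=2.0000
    cross x-line → (4,2), t=0.2887
    cross y-line → (4,1), t=1.3400 (wall)
  → r_4 = 1.3400

ranges = [3.1754, 1.3769, 1.2941, 1.3400]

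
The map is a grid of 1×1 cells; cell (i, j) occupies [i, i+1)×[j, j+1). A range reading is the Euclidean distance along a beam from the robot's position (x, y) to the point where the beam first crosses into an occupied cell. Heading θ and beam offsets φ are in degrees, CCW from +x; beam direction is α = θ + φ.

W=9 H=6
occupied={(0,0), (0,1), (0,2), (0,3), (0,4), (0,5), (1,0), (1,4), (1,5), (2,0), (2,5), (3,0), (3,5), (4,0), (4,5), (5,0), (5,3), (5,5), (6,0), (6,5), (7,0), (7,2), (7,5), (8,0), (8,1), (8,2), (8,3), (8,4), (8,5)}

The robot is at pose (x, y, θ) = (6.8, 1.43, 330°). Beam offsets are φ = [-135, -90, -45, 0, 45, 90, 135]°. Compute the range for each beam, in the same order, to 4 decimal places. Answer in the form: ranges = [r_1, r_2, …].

ranges = [1.6614, 0.4965, 0.4452, 0.8600, 1.2423, 0.6582, 3.6959]

beam 1: φ=-135°, α=195°
  dir = (cos 195°, sin 195°) = (-0.9659, -0.2588); from cell (6,1)
  next x-line at t=0.8282, next y-line at t=1.6614; Δt_x=1.0353, Δt_y=3.8637
    x: enter (5,1) at t=0.8282
    y: enter (5,0) at t=1.6614 ← occupied
  → r_1 = 1.6614
beam 2: φ=-90°, α=240°
  dir = (cos 240°, sin 240°) = (-0.5000, -0.8660); from cell (6,1)
  next x-line at t=1.6000, next y-line at t=0.4965; Δt_x=2.0000, Δt_y=1.1547
    y: enter (6,0) at t=0.4965 ← occupied
  → r_2 = 0.4965
beam 3: φ=-45°, α=285°
  dir = (cos 285°, sin 285°) = (0.2588, -0.9659); from cell (6,1)
  next x-line at t=0.7727, next y-line at t=0.4452; Δt_x=3.8637, Δt_y=1.0353
    y: enter (6,0) at t=0.4452 ← occupied
  → r_3 = 0.4452
beam 4: φ=0°, α=330°
  dir = (cos 330°, sin 330°) = (0.8660, -0.5000); from cell (6,1)
  next x-line at t=0.2309, next y-line at t=0.8600; Δt_x=1.1547, Δt_y=2.0000
    x: enter (7,1) at t=0.2309
    y: enter (7,0) at t=0.8600 ← occupied
  → r_4 = 0.8600
beam 5: φ=45°, α=15°
  dir = (cos 15°, sin 15°) = (0.9659, 0.2588); from cell (6,1)
  next x-line at t=0.2071, next y-line at t=2.2023; Δt_x=1.0353, Δt_y=3.8637
    x: enter (7,1) at t=0.2071
    x: enter (8,1) at t=1.2423 ← occupied
  → r_5 = 1.2423
beam 6: φ=90°, α=60°
  dir = (cos 60°, sin 60°) = (0.5000, 0.8660); from cell (6,1)
  next x-line at t=0.4000, next y-line at t=0.6582; Δt_x=2.0000, Δt_y=1.1547
    x: enter (7,1) at t=0.4000
    y: enter (7,2) at t=0.6582 ← occupied
  → r_6 = 0.6582
beam 7: φ=135°, α=105°
  dir = (cos 105°, sin 105°) = (-0.2588, 0.9659); from cell (6,1)
  next x-line at t=3.0910, next y-line at t=0.5901; Δt_x=3.8637, Δt_y=1.0353
    y: enter (6,2) at t=0.5901
    y: enter (6,3) at t=1.6254
    y: enter (6,4) at t=2.6607
    x: enter (5,4) at t=3.0910
    y: enter (5,5) at t=3.6959 ← occupied
  → r_7 = 3.6959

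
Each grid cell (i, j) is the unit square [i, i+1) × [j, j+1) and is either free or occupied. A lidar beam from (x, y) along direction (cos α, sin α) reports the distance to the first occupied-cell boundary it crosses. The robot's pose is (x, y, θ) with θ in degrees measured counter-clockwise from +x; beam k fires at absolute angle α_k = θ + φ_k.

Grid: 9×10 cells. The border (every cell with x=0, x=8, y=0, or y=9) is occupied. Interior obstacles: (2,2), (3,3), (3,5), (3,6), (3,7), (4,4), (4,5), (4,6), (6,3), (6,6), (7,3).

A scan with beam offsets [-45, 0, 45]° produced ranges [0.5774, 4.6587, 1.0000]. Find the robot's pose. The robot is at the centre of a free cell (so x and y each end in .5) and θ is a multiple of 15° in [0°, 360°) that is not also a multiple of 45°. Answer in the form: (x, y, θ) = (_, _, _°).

(x, y, θ) = (3.5, 8.5, 345°)

Enumerate (i+0.5, j+0.5, θ) over the 45 free cells and 16 admissible headings. For each, cast all 3 beams and compare to the given ranges.
  (7.5, 6.5, 15°): beam 2 = 0.5176 ≠ 4.6587 ✗
  (3.5, 1.5, 120°): beam 1 = 1.5529 ≠ 0.5774 ✗
  (1.5, 2.5, 330°): beam 1 = 1.5529 ≠ 0.5774 ✗
  (6.5, 5.5, 60°): beam 1 = 1.5529 ≠ 0.5774 ✗
  …
  (3.5, 8.5, 345°): r_1=0.5774, r_2=4.6587, r_3=1.0000 — all match ✓
No second candidate reproduces the full scan.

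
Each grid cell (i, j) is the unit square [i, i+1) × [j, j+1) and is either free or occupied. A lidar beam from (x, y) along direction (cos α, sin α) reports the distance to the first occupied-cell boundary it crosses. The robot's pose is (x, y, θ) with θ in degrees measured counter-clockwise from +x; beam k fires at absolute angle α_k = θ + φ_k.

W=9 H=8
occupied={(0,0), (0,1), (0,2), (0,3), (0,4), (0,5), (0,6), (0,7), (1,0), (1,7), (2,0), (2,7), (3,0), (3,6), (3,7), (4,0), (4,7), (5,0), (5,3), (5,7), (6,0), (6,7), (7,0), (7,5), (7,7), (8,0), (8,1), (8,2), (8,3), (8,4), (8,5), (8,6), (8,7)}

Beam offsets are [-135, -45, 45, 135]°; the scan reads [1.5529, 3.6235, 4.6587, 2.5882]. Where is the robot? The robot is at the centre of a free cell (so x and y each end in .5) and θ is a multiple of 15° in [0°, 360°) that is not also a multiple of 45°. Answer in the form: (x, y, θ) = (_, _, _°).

(x, y, θ) = (2.5, 4.5, 330°)

The pose lattice has 39·16 = 624 candidates. Test each by forward raycasting.
  (2.5, 6.5, 195°): beam 1 = 0.5774 ≠ 1.5529 ✗
  (6.5, 2.5, 345°): beam 1 = 3.0000 ≠ 1.5529 ✗
  (3.5, 4.5, 330°): beam 1 = 2.5882 ≠ 1.5529 ✗
  (6.5, 1.5, 240°): beam 1 = 1.9319 ≠ 1.5529 ✗
  …
  (2.5, 4.5, 330°): r_1=1.5529, r_2=3.6235, r_3=4.6587, r_4=2.5882 — all match ✓
Only this pose fits every beam.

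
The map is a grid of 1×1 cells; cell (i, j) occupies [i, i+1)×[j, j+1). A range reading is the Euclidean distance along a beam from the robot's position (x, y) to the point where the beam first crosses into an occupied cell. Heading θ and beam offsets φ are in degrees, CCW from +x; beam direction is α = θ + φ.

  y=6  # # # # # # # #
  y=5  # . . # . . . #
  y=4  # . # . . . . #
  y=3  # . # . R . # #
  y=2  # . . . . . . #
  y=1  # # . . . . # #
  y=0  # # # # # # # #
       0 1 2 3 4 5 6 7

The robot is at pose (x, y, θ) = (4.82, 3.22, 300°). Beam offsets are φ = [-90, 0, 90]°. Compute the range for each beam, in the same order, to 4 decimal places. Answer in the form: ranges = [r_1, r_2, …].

ranges = [3.2563, 2.3600, 1.3625]

beam 1: φ=-90°, α=210°
  direction (-0.8660, -0.5000); cell (4,3); t to first gridline: x 0.9469, y 0.4400 (then +1.1547 / +2.0000)
    (4,2) via y @ 0.4400
    (3,2) via x @ 0.9469
    (2,2) via x @ 2.1016
    (2,1) via y @ 2.4400
    (1,1) via x @ 3.2563  # hit
  → r_1 = 3.2563
beam 2: φ=0°, α=300°
  direction (0.5000, -0.8660); cell (4,3); t to first gridline: x 0.3600, y 0.2540 (then +2.0000 / +1.1547)
    (4,2) via y @ 0.2540
    (5,2) via x @ 0.3600
    (5,1) via y @ 1.4087
    (6,1) via x @ 2.3600  # hit
  → r_2 = 2.3600
beam 3: φ=90°, α=30°
  direction (0.8660, 0.5000); cell (4,3); t to first gridline: x 0.2078, y 1.5600 (then +1.1547 / +2.0000)
    (5,3) via x @ 0.2078
    (6,3) via x @ 1.3625  # hit
  → r_3 = 1.3625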